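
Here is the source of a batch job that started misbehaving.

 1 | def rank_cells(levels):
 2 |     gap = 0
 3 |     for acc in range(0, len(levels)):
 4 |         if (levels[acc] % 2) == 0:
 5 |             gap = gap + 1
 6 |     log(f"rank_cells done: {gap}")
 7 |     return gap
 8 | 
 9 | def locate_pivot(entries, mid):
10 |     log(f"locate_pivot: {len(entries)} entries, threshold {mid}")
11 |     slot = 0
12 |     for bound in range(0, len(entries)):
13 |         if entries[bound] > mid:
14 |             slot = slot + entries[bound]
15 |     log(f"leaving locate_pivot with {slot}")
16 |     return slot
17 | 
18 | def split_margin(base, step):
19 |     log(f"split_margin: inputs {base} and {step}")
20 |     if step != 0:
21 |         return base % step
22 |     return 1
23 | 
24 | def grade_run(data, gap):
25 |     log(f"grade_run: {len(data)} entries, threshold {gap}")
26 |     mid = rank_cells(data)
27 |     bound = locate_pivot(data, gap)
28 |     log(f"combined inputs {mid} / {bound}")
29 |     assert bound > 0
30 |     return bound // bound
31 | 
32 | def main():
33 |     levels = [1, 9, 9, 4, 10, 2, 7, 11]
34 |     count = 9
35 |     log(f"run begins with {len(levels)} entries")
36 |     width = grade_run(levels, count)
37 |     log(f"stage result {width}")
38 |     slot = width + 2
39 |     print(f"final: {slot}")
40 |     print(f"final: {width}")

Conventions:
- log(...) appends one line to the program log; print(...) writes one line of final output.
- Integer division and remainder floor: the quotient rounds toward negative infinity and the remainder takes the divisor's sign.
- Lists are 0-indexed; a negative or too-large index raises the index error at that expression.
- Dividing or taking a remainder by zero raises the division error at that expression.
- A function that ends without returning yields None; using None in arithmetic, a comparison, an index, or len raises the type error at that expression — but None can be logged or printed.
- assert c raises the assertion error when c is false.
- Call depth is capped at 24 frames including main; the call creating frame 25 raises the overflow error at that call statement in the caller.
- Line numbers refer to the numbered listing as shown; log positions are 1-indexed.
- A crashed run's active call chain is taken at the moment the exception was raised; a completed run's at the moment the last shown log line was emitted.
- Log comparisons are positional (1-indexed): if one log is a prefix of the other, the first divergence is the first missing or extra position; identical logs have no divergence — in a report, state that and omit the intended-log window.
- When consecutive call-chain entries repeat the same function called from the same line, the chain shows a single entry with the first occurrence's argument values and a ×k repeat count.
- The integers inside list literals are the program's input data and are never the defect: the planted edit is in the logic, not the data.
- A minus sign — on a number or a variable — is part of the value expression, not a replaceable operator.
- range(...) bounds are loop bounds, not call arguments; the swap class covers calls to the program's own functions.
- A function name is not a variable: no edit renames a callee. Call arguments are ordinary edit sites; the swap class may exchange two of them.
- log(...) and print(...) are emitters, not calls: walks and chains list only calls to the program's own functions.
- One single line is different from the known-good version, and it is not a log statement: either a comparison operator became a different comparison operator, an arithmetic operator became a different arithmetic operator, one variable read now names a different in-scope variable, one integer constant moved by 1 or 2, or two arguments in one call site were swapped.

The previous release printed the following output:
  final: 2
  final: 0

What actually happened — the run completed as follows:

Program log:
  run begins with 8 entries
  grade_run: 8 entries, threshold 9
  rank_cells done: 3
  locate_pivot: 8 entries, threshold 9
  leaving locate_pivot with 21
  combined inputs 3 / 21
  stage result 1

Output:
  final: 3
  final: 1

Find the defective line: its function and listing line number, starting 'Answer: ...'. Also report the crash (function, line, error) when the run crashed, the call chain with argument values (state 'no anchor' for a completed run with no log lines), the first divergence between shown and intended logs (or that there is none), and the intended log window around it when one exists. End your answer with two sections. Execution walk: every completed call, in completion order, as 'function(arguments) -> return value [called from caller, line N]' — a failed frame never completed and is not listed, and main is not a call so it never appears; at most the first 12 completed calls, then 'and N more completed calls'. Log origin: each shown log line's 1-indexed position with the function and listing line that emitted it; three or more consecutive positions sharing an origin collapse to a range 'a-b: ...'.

Answer: the defect is in grade_run at line 30.
Key fact: At log position 7 the runs split — shown 'stage result 1', but the working version logs 'stage result 0'.
Call chain: main.
First divergence: position 7; shown 'stage result 1' vs intended 'stage result 0'.
Intended log window:
  5: leaving locate_pivot with 21
  6: combined inputs 3 / 21
  7: stage result 0
Execution walk:
  rank_cells([1, 9, 9, 4, 10, 2, 7, 11]) -> 3  [called from grade_run, line 26]
  locate_pivot([1, 9, 9, 4, 10, 2, 7, 11], 9) -> 21  [called from grade_run, line 27]
  grade_run([1, 9, 9, 4, 10, 2, 7, 11], 9) -> 1  [called from main, line 36]
Origin of each log line:
  1 — main, line 35
  2 — grade_run, line 25
  3 — rank_cells, line 6
  4 — locate_pivot, line 10
  5 — locate_pivot, line 15
  6 — grade_run, line 28
  7 — main, line 37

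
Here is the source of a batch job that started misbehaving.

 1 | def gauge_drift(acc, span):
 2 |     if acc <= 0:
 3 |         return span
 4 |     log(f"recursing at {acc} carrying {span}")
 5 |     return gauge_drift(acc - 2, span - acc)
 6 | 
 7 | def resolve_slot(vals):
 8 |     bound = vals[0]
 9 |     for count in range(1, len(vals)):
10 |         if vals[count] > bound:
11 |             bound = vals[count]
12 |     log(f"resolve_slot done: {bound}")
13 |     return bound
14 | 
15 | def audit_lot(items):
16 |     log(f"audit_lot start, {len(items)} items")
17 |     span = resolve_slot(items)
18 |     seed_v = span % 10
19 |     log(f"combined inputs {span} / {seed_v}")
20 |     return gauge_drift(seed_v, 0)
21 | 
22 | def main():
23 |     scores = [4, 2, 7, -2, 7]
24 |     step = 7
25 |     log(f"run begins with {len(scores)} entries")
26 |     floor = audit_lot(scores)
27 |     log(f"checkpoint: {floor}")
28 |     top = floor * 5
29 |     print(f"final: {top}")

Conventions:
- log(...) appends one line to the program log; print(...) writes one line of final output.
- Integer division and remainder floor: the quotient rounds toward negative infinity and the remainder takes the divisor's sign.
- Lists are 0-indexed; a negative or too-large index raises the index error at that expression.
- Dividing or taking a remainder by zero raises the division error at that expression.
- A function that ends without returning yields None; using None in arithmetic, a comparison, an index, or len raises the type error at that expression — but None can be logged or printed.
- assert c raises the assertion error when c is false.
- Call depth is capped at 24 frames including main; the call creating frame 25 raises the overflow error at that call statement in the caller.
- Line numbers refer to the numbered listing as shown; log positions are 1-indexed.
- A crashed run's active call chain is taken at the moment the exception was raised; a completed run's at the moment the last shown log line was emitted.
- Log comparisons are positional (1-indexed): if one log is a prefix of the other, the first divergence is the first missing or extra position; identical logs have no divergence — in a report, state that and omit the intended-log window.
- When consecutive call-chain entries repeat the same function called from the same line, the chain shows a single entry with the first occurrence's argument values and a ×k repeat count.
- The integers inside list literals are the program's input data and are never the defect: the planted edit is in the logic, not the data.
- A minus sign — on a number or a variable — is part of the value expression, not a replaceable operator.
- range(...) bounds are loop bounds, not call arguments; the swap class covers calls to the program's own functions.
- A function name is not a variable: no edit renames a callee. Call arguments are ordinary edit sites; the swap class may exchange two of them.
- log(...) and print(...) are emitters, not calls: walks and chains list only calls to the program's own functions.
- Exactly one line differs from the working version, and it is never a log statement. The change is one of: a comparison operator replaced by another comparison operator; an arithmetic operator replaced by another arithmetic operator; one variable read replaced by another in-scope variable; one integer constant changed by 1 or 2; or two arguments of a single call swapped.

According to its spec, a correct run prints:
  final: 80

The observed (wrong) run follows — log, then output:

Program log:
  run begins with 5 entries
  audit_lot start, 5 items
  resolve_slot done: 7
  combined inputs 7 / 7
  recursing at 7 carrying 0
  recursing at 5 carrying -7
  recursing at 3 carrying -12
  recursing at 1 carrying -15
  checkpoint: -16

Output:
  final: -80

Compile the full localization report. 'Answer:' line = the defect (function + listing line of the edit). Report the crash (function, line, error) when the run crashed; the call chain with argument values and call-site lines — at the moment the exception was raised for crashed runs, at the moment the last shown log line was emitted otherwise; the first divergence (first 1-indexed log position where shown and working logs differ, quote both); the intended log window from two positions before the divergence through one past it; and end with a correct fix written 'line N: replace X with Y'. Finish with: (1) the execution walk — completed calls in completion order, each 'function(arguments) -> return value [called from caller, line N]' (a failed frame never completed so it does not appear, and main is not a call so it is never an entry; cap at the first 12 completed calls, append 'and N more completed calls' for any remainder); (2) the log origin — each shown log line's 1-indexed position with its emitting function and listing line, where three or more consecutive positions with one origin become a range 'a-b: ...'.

Answer: the defect is in gauge_drift at line 5.
Key fact: The log first diverges at position 6: the faulty run prints 'recursing at 5 carrying -7' where the working version prints 'recursing at 5 carrying 7'.
Call chain: main.
First divergence: position 6; shown 'recursing at 5 carrying -7' vs intended 'recursing at 5 carrying 7'.
Intended log window:
  4: combined inputs 7 / 7
  5: recursing at 7 carrying 0
  6: recursing at 5 carrying 7
  7: recursing at 3 carrying 12
Execution walk:
  resolve_slot([4, 2, 7, -2, 7]) -> 7  [called from audit_lot, line 17]
  gauge_drift(-1, -16) -> -16  [called from gauge_drift, line 5]
  gauge_drift(1, -15) -> -16  [called from gauge_drift, line 5]
  gauge_drift(3, -12) -> -16  [called from gauge_drift, line 5]
  gauge_drift(5, -7) -> -16  [called from gauge_drift, line 5]
  gauge_drift(7, 0) -> -16  [called from audit_lot, line 20]
  audit_lot([4, 2, 7, -2, 7]) -> -16  [called from main, line 26]
Log origin:
  1: from main, line 25
  2: from audit_lot, line 16
  3: from resolve_slot, line 12
  4: from audit_lot, line 19
  5-8: from gauge_drift, line 4
  9: from main, line 27
A correct fix: line 5: replace `span - acc` with `span + acc`.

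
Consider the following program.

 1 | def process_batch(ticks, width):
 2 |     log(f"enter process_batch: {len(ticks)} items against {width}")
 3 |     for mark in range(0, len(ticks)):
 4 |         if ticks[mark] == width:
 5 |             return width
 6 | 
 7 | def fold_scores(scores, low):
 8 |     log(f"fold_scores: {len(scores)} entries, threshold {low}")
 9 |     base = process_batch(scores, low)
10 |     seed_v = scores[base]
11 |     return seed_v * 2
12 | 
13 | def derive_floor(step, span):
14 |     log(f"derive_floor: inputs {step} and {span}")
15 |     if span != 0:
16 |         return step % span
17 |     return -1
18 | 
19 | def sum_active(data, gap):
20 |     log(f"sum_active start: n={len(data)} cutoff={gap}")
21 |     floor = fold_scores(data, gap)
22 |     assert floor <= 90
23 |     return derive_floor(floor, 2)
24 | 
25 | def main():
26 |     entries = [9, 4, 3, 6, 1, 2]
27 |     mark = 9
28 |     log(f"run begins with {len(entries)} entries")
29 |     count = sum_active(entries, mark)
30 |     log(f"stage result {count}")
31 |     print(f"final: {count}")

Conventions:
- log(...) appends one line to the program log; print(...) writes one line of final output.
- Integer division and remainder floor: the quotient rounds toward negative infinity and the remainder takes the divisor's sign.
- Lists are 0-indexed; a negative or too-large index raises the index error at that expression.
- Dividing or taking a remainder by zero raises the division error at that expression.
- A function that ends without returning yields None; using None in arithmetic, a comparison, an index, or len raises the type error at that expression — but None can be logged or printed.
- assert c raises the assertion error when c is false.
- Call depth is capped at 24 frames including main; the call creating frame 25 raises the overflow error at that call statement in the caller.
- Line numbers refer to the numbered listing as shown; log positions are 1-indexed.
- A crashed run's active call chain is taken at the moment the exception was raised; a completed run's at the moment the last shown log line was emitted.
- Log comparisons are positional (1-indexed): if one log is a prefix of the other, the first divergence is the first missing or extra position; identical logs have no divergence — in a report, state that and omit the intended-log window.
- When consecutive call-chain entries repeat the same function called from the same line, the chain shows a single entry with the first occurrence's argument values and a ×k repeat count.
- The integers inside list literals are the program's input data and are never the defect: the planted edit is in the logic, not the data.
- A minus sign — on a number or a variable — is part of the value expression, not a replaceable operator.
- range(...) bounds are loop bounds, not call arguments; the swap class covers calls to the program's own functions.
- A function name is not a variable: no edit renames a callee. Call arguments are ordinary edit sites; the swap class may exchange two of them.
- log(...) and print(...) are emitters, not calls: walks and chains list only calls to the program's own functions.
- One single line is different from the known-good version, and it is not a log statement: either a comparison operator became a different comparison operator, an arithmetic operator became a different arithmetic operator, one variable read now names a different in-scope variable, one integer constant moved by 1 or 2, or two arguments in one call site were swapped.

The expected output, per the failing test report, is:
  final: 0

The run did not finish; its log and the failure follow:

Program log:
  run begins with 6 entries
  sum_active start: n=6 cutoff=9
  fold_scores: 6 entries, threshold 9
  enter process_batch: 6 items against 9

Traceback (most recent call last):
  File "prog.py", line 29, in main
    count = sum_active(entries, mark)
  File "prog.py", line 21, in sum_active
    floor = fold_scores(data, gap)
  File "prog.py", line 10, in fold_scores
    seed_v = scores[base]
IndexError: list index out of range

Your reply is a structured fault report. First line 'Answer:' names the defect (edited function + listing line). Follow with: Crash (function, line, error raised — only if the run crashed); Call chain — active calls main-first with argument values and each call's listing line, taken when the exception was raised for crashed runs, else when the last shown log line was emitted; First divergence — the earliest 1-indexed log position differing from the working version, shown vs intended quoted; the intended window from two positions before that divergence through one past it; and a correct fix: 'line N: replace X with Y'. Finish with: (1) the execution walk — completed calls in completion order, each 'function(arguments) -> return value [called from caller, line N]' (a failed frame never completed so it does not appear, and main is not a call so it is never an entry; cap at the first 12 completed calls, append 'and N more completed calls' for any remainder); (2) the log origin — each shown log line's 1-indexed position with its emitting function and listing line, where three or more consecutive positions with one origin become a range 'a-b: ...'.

Answer: the defect is in process_batch at line 5.
Core observation: A complete run would log 'derive_floor: inputs 18 and 2' next, but this one stopped at 4 lines.
Crash: fold_scores, line 10, IndexError.
Call chain: main -> sum_active([9, 4, 3, 6, 1, 2], 9) (called at line 29) -> fold_scores([9, 4, 3, 6, 1, 2], 9) (called at line 21).
First divergence: position 5 — the faulty run's log ends after 4 lines; the working version continues with 'derive_floor: inputs 18 and 2'.
Intended log window:
  3: fold_scores: 6 entries, threshold 9
  4: enter process_batch: 6 items against 9
  5: derive_floor: inputs 18 and 2
  6: stage result 0
Execution walk:
  process_batch([9, 4, 3, 6, 1, 2], 9) -> 9  [called from fold_scores, line 9]
Origin of each log line:
  1: emitted by main (line 28)
  2: emitted by sum_active (line 20)
  3: emitted by fold_scores (line 8)
  4: emitted by process_batch (line 2)
A correct fix: line 5: replace `width` with `mark`.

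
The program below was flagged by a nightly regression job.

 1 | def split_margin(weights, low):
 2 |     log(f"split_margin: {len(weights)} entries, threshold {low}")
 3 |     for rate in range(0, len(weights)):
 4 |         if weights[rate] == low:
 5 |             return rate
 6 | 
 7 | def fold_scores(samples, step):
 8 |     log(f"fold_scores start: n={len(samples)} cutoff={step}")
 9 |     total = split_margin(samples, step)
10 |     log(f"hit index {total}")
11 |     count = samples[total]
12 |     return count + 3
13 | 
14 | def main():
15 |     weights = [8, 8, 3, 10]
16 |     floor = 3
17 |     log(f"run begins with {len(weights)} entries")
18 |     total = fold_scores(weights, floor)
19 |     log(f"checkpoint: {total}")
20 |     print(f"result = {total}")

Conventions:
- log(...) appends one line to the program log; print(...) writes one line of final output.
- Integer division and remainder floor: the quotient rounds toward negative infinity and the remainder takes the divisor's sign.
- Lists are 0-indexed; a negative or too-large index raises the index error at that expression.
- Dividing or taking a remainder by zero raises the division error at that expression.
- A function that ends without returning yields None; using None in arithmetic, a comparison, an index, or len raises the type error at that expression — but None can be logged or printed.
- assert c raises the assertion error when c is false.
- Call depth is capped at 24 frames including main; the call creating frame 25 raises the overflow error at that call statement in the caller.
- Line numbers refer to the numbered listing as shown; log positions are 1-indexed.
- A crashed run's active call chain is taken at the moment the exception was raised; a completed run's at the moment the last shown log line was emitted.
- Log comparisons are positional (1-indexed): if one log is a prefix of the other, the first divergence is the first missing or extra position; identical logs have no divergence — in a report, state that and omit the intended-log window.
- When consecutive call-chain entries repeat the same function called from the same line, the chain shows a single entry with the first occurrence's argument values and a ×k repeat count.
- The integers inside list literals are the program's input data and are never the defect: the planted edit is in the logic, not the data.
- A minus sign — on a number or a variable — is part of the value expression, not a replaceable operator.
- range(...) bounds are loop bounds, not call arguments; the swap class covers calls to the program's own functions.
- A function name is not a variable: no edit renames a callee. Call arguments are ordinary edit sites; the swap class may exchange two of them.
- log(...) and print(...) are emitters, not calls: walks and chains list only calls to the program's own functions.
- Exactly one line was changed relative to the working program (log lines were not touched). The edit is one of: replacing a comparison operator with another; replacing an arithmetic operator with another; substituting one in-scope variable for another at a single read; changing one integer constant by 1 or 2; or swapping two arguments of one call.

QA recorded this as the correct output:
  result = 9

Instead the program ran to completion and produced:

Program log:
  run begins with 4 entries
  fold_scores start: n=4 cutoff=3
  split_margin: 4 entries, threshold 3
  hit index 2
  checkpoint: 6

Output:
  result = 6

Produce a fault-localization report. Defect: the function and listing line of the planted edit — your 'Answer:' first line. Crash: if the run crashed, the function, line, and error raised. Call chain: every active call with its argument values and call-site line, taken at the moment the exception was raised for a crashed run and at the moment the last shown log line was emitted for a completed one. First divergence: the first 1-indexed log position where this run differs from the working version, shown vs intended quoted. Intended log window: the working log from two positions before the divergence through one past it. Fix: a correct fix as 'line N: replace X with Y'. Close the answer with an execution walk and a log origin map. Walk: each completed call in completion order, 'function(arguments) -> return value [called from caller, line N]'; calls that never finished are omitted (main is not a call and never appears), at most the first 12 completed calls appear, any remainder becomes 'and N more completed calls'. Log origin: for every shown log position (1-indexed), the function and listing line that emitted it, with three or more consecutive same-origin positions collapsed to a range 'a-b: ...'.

Answer: the defect is in fold_scores at line 12.
The tell: The earliest visible damage is log position 5 — 'checkpoint: 6' rather than the intended 'checkpoint: 9'.
Call chain: main.
First divergence: position 5 — shown 'checkpoint: 6', intended 'checkpoint: 9'.
Intended log window:
  3: split_margin: 4 entries, threshold 3
  4: hit index 2
  5: checkpoint: 9
Execution walk:
  split_margin([8, 8, 3, 10], 3) -> 2  [called from fold_scores, line 9]
  fold_scores([8, 8, 3, 10], 3) -> 6  [called from main, line 18]
Log line origins:
  1: logged in main at line 17
  2: logged in fold_scores at line 8
  3: logged in split_margin at line 2
  4: logged in fold_scores at line 10
  5: logged in main at line 19
A correct fix: line 12: replace `+` with `*`.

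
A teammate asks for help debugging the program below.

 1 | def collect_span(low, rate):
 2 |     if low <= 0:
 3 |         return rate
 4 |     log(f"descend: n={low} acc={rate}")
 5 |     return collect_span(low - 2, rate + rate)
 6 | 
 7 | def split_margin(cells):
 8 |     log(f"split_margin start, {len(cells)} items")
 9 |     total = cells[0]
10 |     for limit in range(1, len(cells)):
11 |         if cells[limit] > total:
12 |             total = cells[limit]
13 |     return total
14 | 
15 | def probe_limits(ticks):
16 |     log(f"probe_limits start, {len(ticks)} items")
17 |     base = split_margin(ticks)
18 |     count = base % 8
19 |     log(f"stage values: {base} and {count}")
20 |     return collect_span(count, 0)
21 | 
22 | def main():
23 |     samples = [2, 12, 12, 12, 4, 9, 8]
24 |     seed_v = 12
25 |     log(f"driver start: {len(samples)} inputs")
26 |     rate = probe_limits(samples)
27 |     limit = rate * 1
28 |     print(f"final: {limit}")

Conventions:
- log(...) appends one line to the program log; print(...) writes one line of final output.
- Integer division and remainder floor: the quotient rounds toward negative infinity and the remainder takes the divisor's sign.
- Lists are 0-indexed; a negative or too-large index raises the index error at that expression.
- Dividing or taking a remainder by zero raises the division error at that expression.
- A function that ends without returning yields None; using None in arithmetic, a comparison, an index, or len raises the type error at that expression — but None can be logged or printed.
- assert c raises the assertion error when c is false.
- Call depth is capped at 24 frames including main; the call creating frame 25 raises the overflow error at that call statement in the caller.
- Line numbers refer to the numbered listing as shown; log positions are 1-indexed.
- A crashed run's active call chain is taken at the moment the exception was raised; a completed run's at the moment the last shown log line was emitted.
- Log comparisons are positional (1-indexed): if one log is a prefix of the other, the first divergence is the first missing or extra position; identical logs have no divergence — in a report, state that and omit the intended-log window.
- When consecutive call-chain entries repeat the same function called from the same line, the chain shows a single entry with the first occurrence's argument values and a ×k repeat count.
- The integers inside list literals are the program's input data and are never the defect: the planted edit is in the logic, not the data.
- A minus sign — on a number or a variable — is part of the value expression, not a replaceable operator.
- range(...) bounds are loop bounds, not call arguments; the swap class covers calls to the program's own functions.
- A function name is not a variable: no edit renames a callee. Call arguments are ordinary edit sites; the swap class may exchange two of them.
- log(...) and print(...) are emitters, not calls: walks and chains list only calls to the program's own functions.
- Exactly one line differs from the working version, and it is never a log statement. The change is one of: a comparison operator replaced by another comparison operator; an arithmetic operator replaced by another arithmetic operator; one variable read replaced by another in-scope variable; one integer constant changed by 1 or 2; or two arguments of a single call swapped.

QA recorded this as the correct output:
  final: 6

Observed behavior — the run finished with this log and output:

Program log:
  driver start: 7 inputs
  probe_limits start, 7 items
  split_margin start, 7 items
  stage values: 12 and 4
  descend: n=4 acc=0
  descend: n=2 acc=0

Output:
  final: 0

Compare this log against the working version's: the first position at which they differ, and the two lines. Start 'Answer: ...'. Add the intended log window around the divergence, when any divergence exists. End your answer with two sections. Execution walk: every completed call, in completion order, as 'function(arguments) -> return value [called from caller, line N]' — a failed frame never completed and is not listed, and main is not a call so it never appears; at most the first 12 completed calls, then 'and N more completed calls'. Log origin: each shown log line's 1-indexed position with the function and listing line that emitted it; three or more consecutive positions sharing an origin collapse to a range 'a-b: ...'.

Answer: position 6 — the shown line 'descend: n=2 acc=0' should read 'descend: n=2 acc=4'.
Intended log window:
  4: stage values: 12 and 4
  5: descend: n=4 acc=0
  6: descend: n=2 acc=4
Execution walk:
  split_margin([2, 12, 12, 12, 4, 9, 8]) -> 12  [called from probe_limits, line 17]
  collect_span(0, 0) -> 0  [called from collect_span, line 5]
  collect_span(2, 0) -> 0  [called from collect_span, line 5]
  collect_span(4, 0) -> 0  [called from probe_limits, line 20]
  probe_limits([2, 12, 12, 12, 4, 9, 8]) -> 0  [called from main, line 26]
Log origins:
  1 — main, line 25
  2 — probe_limits, line 16
  3 — split_margin, line 8
  4 — probe_limits, line 19
  5 — collect_span, line 4
  6 — collect_span, line 4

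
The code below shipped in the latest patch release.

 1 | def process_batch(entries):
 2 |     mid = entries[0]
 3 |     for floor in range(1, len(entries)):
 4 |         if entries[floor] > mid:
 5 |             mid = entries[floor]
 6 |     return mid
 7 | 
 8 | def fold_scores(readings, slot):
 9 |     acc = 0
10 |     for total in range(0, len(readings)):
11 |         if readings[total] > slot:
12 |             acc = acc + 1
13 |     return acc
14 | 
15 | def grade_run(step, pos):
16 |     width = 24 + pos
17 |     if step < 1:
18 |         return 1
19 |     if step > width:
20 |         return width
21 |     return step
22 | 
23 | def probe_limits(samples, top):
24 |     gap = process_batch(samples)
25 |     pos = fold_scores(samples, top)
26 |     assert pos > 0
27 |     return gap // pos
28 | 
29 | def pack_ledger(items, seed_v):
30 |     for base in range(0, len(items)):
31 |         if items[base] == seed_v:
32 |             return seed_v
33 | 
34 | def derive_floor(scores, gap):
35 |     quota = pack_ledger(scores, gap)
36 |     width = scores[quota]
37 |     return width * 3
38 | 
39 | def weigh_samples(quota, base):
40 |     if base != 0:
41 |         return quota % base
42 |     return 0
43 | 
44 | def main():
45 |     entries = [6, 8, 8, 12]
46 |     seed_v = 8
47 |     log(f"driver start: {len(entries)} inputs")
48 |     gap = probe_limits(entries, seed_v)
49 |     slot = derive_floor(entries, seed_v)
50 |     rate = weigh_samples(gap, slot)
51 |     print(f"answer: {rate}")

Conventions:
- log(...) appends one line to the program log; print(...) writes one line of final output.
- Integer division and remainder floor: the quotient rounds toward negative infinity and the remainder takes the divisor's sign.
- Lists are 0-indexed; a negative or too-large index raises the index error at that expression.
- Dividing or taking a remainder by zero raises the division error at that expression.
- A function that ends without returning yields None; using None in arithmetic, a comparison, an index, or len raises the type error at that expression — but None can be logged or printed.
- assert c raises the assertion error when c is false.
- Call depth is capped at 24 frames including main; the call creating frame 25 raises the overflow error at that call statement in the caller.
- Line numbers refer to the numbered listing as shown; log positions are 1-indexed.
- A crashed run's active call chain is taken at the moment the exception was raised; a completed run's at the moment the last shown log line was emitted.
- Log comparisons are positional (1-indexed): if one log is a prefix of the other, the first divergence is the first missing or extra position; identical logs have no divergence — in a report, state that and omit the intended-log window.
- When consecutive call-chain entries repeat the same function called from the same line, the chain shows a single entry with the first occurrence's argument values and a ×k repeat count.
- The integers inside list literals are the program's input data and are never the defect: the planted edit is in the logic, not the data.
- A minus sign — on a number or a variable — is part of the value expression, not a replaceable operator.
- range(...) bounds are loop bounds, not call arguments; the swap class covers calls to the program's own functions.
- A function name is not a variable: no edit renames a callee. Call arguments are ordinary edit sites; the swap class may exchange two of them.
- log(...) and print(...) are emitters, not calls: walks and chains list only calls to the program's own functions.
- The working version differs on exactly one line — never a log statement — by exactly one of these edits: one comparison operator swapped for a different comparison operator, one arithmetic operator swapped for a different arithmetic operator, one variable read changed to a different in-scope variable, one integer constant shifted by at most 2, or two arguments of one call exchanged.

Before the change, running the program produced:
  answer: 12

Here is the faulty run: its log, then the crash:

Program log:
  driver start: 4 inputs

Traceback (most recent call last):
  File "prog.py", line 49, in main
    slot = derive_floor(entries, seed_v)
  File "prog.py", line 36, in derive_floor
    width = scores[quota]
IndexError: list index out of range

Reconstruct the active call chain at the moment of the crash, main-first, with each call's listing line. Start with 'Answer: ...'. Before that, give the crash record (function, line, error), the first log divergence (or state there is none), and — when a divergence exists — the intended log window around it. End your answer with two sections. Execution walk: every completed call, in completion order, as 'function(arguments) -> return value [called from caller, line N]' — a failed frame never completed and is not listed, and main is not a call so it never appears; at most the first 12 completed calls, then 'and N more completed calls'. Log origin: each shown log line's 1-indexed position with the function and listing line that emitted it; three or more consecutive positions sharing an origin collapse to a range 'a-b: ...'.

Answer: main -> derive_floor (called at line 49).
Key fact: Every log line matches the working run — the failure is the only observable divergence.
Crash: derive_floor, line 36, IndexError.
First divergence: none (the log streams are identical).
Execution walk:
  process_batch([6, 8, 8, 12]) -> 12  [called from probe_limits, line 24]
  fold_scores([6, 8, 8, 12], 8) -> 1  [called from probe_limits, line 25]
  probe_limits([6, 8, 8, 12], 8) -> 12  [called from main, line 48]
  pack_ledger([6, 8, 8, 12], 8) -> 8  [called from derive_floor, line 35]
Log line origins:
  1: emitted by main (line 47)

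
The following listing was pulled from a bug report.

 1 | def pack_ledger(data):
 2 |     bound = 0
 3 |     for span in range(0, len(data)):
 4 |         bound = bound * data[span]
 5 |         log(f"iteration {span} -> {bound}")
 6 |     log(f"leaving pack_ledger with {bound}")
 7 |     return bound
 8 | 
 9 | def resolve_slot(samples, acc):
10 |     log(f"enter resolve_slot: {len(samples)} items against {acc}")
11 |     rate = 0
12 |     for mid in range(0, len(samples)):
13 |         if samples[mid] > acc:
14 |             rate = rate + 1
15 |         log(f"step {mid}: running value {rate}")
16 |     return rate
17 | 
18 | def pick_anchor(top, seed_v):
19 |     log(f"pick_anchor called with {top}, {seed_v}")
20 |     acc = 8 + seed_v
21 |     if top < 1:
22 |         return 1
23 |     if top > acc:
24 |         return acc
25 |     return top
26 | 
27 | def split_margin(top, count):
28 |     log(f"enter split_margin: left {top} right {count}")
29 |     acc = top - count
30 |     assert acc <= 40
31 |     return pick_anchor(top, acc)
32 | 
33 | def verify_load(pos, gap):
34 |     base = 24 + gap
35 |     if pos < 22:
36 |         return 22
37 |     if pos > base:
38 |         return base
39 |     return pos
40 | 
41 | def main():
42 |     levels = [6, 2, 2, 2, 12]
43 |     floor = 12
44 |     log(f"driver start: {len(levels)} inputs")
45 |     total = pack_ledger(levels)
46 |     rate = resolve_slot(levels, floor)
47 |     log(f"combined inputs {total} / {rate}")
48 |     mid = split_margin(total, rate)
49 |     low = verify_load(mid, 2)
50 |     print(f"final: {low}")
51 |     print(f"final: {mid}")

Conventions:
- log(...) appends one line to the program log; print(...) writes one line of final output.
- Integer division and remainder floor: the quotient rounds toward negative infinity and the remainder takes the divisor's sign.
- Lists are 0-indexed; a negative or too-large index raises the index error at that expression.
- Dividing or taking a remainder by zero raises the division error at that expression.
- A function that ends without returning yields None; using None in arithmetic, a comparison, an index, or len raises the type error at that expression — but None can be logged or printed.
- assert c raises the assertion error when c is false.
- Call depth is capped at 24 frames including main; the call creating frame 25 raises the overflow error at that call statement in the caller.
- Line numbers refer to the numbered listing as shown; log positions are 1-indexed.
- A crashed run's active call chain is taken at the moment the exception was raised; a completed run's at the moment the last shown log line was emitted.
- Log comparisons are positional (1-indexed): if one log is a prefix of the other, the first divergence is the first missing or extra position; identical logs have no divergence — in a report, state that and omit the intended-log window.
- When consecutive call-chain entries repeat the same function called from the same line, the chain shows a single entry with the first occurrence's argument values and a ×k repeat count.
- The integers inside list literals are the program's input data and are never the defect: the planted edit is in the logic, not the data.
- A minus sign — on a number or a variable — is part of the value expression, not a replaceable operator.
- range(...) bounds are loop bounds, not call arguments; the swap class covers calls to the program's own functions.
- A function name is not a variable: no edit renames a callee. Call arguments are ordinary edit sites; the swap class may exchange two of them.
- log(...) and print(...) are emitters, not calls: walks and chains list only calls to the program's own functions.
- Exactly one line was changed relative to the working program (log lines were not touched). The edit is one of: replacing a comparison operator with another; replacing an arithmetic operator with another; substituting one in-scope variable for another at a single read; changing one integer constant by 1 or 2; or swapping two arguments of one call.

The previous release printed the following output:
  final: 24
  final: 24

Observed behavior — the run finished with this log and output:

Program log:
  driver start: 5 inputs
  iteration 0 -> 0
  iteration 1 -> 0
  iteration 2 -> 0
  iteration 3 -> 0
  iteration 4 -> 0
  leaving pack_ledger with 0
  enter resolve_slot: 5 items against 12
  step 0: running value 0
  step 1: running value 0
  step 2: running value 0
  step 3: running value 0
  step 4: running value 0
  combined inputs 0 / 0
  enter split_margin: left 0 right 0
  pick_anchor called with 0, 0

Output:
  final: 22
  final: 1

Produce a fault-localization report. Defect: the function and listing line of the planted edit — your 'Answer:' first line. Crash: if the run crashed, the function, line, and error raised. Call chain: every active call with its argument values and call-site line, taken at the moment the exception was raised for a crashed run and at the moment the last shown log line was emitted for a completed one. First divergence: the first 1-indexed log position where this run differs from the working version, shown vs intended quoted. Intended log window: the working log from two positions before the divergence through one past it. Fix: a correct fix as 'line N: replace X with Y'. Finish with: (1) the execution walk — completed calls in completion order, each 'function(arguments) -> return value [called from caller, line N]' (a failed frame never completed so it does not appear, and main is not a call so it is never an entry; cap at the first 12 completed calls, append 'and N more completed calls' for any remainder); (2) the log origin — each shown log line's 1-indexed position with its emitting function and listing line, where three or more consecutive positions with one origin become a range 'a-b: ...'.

Answer: the defect is in pack_ledger at line 4.
Key observation: Log line 2 is where behavior first shows: 'iteration 0 -> 0' appears instead of 'iteration 0 -> 6'.
Call chain: main -> split_margin(0, 0) (called at line 48) -> pick_anchor(0, 0) (called at line 31).
First divergence: position 2; shown 'iteration 0 -> 0' vs intended 'iteration 0 -> 6'.
Intended log window:
  1: driver start: 5 inputs
  2: iteration 0 -> 6
  3: iteration 1 -> 8
Execution walk:
  pack_ledger([6, 2, 2, 2, 12]) -> 0  [called from main, line 45]
  resolve_slot([6, 2, 2, 2, 12], 12) -> 0  [called from main, line 46]
  pick_anchor(0, 0) -> 1  [called from split_margin, line 31]
  split_margin(0, 0) -> 1  [called from main, line 48]
  verify_load(1, 2) -> 22  [called from main, line 49]
Log origin:
  1: logged in main at line 44
  2-6: logged in pack_ledger at line 5
  7: logged in pack_ledger at line 6
  8: logged in resolve_slot at line 10
  9-13: logged in resolve_slot at line 15
  14: logged in main at line 47
  15: logged in split_margin at line 28
  16: logged in pick_anchor at line 19
A correct fix: line 4: replace `*` with `+`.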